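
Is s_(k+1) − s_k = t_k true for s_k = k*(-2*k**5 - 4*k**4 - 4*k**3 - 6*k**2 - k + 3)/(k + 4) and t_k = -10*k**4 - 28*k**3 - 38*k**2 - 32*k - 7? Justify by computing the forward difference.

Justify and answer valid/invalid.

s_(k+1) = (-2*k**6 - 16*k**5 - 54*k**4 - 102*k**3 - 113*k**2 - 65*k - 14)/(k + 5)
s_(k+1) − s_k = (-10*k**6 - 94*k**5 - 292*k**4 - 490*k**3 - 515*k**2 - 289*k - 56)/(k**2 + 9*k + 20)
(s_(k+1) − s_k) − t_k = 6*(4*k**5 + 33*k**4 + 74*k**3 + 90*k**2 + 69*k + 14)/(k**2 + 9*k + 20)

Invalid: residual 6*(4*k**5 + 33*k**4 + 74*k**3 + 90*k**2 + 69*k + 14)/(k**2 + 9*k + 20) ≠ 0.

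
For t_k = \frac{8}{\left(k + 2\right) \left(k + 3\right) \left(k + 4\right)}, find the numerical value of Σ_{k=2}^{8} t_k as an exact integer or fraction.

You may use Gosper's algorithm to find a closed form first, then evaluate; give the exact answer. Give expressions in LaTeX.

Compute t_(k+1)/t_k: get (k + 2)/(k + 5).
A = k + 2, B = k + 5, C = 1.
Set up (k + 2)·f(k+1) − (k + 4)·f(k) − (1) = 0.
deg f ≤ 2 (via 1,1,0).
Solve for f: f(k) = k*(k + 5)/12 (degree 2 ≤ 2).
Then R = B(k−1)f/C = k*(k + 4)*(k + 5)/12, so s_k = R(k)·t_k = 2*k*(k + 5)/(3*(k + 2)*(k + 3)).
Δs = 8/(k**3 + 9*k**2 + 26*k + 24), as required.
Σ_(k=2)^(8) t_k = s_(9) − s_(2) = 7/11 − (7/15) = 28/165.

Σ = 28/165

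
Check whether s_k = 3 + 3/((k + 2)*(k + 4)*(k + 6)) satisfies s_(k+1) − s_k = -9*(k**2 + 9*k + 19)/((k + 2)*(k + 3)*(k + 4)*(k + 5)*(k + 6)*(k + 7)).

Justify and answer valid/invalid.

Valid: the claim telescopes to t_k.

s_(k+1) = 3 + 3/((k + 3)*(k + 5)*(k + 7))
s_(k+1) − s_k = 3/((k + 3)*(k + 5)*(k + 7)) - 3/((k + 2)*(k + 4)*(k + 6))
(s_(k+1) − s_k) − t_k = 0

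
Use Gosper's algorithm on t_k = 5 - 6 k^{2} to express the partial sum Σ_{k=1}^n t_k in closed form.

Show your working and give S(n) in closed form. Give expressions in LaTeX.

The ratio is (6*(k + 1)**2 - 5)/(6*k**2 - 5).
Normal form (A,B,C) = (1, 1, k**2 - 5/6).
Solve (1)·f(k+1) − (1)·f(k) = k**2 - 5/6.
deg f ≤ 3 (via 0,0,2).
Solving with deg f ≤ 3: f(k) = k*(2*k**2 - 3*k - 4)/6.
R(k) = B(k−1)·f(k)/C(k) = k*(2*k**2 - 3*k - 4)/(6*k**2 - 5); s_k = R·t_k = k*(-2*k**2 + 3*k + 4).
Verify: 5 - 6*k**2 matches t_k.
Evaluate: s_(n+1) = -2*n**3 - 3*n**2 + 4*n + 5; subtract s_(1) = 5 ⇒ S(n) = n*(-2*n**2 - 3*n + 4).

S(n) = n \left(- 2 n^{2} - 3 n + 4\right)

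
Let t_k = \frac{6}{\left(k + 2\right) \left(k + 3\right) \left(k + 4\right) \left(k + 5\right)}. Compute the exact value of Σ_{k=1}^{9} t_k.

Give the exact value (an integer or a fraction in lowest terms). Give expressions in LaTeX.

Σ = 59/1820

t_(k+1)/t_k = (k + 2)/(k + 6).
So A=k + 2 and B=k + 6, with C=1.
Key eq: (k + 2)·f(k+1) = (k + 5)·f(k) + (1).
From deg A=1, deg B=1, deg C=0: d=3.
Solve for f: f(k) = k*(k**2 + 9*k + 26)/72 (degree 3 ≤ 3).
R(k) = B(k−1)·f(k)/C(k) = k*(k + 5)*(k**2 + 9*k + 26)/72; s_k = R·t_k = k*(k**2 + 9*k + 26)/(12*(k + 2)*(k + 3)*(k + 4)).
Check: Δs_k = 6/(k**4 + 14*k**3 + 71*k**2 + 154*k + 120). ✓
Evaluate s at k=10 and k=1: 15/182 and 1/20; difference 59/1820.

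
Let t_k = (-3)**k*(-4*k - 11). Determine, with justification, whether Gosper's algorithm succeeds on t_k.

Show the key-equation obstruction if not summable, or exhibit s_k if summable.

Yes. s_k = (-3)**k*(k + 2).

r(k) = 3*(-4*k - 15)/(4*k + 11) after simplifying.
Take A(k)=-3, B(k)=1, C(k)=k + 11/4.
f must satisfy (-3)·f(k+1) − (1)·f(k) = k + 11/4.
Bound: deg f ≤ 1.
A polynomial solution: f(k) = -(k + 2)/4.
So s_k = (B(k−1)f/C)·t_k = (-(k + 2)/(4*k + 11))·t_k = (-3)**k*(k + 2).
Δs = (-3)**k*(-4*k - 11), as required.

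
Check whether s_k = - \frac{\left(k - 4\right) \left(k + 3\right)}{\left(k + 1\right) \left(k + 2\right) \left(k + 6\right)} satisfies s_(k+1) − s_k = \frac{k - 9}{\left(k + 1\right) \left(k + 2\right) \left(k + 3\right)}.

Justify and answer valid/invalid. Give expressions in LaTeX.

Invalid: residual \frac{6 \left(- k^{2} + 2 k + 33\right)}{k^{5} + 19 k^{4} + 131 k^{3} + 401 k^{2} + 540 k + 252} ≠ 0.

s_(k+1) = -(k - 3)*(k + 4)/((k + 2)*(k + 3)*(k + 7))
s_(k+1) − s_k = (k**3 - 2*k**2 - 63*k - 180)/(k**5 + 19*k**4 + 131*k**3 + 401*k**2 + 540*k + 252)
(s_(k+1) − s_k) − t_k = 6*(-k**2 + 2*k + 33)/(k**5 + 19*k**4 + 131*k**3 + 401*k**2 + 540*k + 252)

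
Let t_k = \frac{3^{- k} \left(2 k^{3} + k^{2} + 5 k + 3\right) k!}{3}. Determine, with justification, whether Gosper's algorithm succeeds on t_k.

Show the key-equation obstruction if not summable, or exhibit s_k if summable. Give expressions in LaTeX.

Yes. s_k = 3^{- k} k \left(2 k + 1\right) k!.

r(k) = (k + 1)*(5*k + 2*(k + 1)**3 + (k + 1)**2 + 8)/(3*(2*k**3 + k**2 + 5*k + 3)) after simplifying.
Take A(k)=k/3 + 1/3, B(k)=1, C(k)=k**3 + k**2/2 + 5*k/2 + 3/2.
f must satisfy (k/3 + 1/3)·f(k+1) − (1)·f(k) = k**3 + k**2/2 + 5*k/2 + 3/2.
deg f ≤ 2 (via 1,0,3).
Solve for f: f(k) = 3*k*(2*k + 1)/2 (degree 2 ≤ 2).
Get s_k = R·t_k = k*(2*k + 1)*factorial(k)/3**k with R(k) = B(k−1)f(k)/C(k) = 3*k*(2*k + 1)/(2*k**3 + k**2 + 5*k + 3).
Check: Δs_k = (2*k**3 + k**2 + 5*k + 3)*factorial(k)/(3*3**k). ✓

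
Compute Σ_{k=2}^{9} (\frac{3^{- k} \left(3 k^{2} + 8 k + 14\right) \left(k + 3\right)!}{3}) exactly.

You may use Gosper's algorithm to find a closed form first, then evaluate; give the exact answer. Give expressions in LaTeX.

Σ = 819993280/243

r(k) = (k + 4)*(8*k + 3*(k + 1)**2 + 22)/(3*(3*k**2 + 8*k + 14)) after simplifying.
Factor: A=k/3 + 4/3; B=1; C=k**2 + 8*k/3 + 14/3.
Solve (k/3 + 4/3)·f(k+1) − (1)·f(k) = k**2 + 8*k/3 + 14/3.
Bound: deg f ≤ 1.
A polynomial solution: f(k) = 3*k + 2.
R(k) = B(k−1)·f(k)/C(k) = 3*(3*k + 2)/(3*k**2 + 8*k + 14); s_k = R·t_k = (3*k + 2)*factorial(k + 3)/3**k.
Δs = (3*k**2 + 8*k + 14)*factorial(k + 3)/(3*3**k), as required.
Sum = s_(10) − s_(2); s_(10) = 820019200/243, s_(2) = 320/3 ⇒ 819993280/243.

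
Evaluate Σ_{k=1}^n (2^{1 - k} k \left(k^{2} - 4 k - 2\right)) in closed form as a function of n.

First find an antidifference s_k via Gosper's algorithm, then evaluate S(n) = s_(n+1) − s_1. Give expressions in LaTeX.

S(n) = 2^{1 - n} \left(- 2^{n + 1} - n^{3} - 2 n^{2} + 2\right)

Ratio r(k) = (k**3 - k**2 - 7*k - 5)/(2*k*(k**2 - 4*k - 2)).
Gosper form: A/B · C(k+1)/C(k) with A=1/2, B=1, C=k**3 - 4*k**2 - 2*k.
Need (1/2)·f(k+1) − (1)·f(k) = k**3 - 4*k**2 - 2*k.
d = 3 from the (0,0,3) case.
A polynomial solution: f(k) = -2*(k**3 - k**2 - k - 1).
So s_k = (B(k−1)f/C)·t_k = (-2*(k**3 - k**2 - k - 1)/(k*(k**2 - 4*k - 2)))·t_k = 2**(2 - k)*(-k**3 + k**2 + k + 1).
Δs = 2**(1 - k)*k*(k**2 - 4*k - 2), as required.
Σ_(k=1)^n t_k = s_(n+1) − s_(1) = (2**(1 - n)*(-n**3 - 2*n**2 + 2)) − (4), i.e. 2**(1 - n)*(-2**(n + 1) - n**3 - 2*n**2 + 2).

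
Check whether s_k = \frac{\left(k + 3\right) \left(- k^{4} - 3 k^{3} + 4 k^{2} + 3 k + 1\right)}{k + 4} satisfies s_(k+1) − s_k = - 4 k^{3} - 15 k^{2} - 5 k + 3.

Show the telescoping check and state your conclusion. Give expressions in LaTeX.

Invalid: residual \frac{3 k^{4} + 28 k^{3} + 69 k^{2} + 20 k - 11}{k^{2} + 9 k + 20} ≠ 0.

s_(k+1) = (-k**5 - 11*k**4 - 39*k**3 - 46*k**2 - 4*k + 16)/(k + 5)
s_(k+1) − s_k = (-4*k**5 - 48*k**4 - 192*k**3 - 273*k**2 - 53*k + 49)/(k**2 + 9*k + 20)
(s_(k+1) − s_k) − t_k = (3*k**4 + 28*k**3 + 69*k**2 + 20*k - 11)/(k**2 + 9*k + 20)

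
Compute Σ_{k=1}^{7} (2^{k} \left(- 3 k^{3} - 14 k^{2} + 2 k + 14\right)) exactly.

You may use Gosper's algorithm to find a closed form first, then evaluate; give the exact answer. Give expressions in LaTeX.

Compute t_(k+1)/t_k: get 2*(3*k**3 + 23*k**2 + 35*k + 1)/(3*k**3 + 14*k**2 - 2*k - 14).
Gosper form: A/B · C(k+1)/C(k) with A=2, B=1, C=k**3 + 14*k**2/3 - 2*k/3 - 14/3.
Set up (2)·f(k+1) − (1)·f(k) − (k**3 + 14*k**2/3 - 2*k/3 - 14/3) = 0.
Degrees (0,0,3) ⇒ d ≤ 3.
Match coefficients ⇒ f(k) = (3*k**3 - 4*k**2 - 4*k - 4)/3.
Get s_k = R·t_k = 2**k*(-3*k**3 + 4*k**2 + 4*k + 4) with R(k) = B(k−1)f(k)/C(k) = (3*k**3 - 4*k**2 - 4*k - 4)/(3*k**3 + 14*k**2 - 2*k - 14).
Δs = 2**k*(-3*k**3 - 14*k**2 + 2*k + 14), as required.
Sum = s_(8) − s_(1); s_(8) = -318464, s_(1) = 18 ⇒ -318482.

Σ = -318482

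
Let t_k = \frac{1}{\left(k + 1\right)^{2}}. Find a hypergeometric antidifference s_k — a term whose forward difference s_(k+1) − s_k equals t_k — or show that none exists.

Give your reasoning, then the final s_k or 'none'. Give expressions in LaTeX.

Compute t_(k+1)/t_k: get (k + 1)**2/(k + 2)**2.
Gosper form: A/B · C(k+1)/C(k) with A=k**2 + 2*k + 1, B=k**2 + 4*k + 4, C=1.
f must satisfy (k**2 + 2*k + 1)·f(k+1) − (k**2 + 2*k + 1)·f(k) = 1.
d = 0 from the (2,2,0) case.
Write f(k) = c0. Then LHS − RHS = -1, requiring -1 = 0: contradictory. No certificate.

no hypergeometric antidifference exists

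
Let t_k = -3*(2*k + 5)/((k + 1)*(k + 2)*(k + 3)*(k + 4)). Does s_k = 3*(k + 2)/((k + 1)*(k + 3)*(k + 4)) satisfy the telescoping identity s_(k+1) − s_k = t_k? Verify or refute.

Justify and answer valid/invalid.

s_(k+1) = 3*(k + 3)/((k + 2)*(k + 4)*(k + 5))
s_(k+1) − s_k = 3*(-2*k**2 - 9*k - 11)/(k**5 + 15*k**4 + 85*k**3 + 225*k**2 + 274*k + 120)
(s_(k+1) − s_k) − t_k = 6*(3*k + 7)/(k**5 + 15*k**4 + 85*k**3 + 225*k**2 + 274*k + 120)

Invalid: residual 6*(3*k + 7)/(k**5 + 15*k**4 + 85*k**3 + 225*k**2 + 274*k + 120) ≠ 0.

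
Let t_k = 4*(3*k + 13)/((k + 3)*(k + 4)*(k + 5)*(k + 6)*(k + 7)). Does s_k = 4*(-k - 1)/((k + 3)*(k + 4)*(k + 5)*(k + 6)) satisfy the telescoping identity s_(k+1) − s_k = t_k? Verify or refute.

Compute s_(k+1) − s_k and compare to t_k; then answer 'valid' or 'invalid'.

s_(k+1) = 4*(-k - 2)/((k + 4)*(k + 5)*(k + 6)*(k + 7))
s_(k+1) − s_k = 4*(3*k + 1)/(k**5 + 25*k**4 + 245*k**3 + 1175*k**2 + 2754*k + 2520)
(s_(k+1) − s_k) − t_k = -48/(k**5 + 25*k**4 + 245*k**3 + 1175*k**2 + 2754*k + 2520)

Invalid: residual -48/(k**5 + 25*k**4 + 245*k**3 + 1175*k**2 + 2754*k + 2520) ≠ 0.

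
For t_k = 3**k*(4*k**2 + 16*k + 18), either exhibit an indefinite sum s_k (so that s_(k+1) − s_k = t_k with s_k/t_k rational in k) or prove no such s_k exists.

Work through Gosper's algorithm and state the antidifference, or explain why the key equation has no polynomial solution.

t_(k+1)/t_k = 3*(2*k**2 + 12*k + 19)/(2*k**2 + 8*k + 9).
Gosper form: A/B · C(k+1)/C(k) with A=3, B=1, C=k**2 + 4*k + 9/2.
Set up (3)·f(k+1) − (1)·f(k) − (k**2 + 4*k + 9/2) = 0.
Degrees (0,0,2) ⇒ d ≤ 2.
Match coefficients ⇒ f(k) = (2*k**2 + 2*k + 3)/4.
Then R = B(k−1)f/C = (2*k**2 + 2*k + 3)/(2*(2*k**2 + 8*k + 9)), so s_k = R(k)·t_k = 3**k*(2*k**2 + 2*k + 3).
Δs = 3**k*(4*k**2 + 16*k + 18), as required.

s_k = 3**k*(2*k**2 + 2*k + 3)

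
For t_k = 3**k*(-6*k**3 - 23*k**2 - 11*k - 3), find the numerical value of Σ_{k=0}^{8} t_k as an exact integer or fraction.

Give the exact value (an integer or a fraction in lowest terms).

Step 1: r(k) = 3*(6*k**3 + 41*k**2 + 75*k + 43)/(6*k**3 + 23*k**2 + 11*k + 3).
Normal form (A,B,C) = (3, 1, k**3 + 23*k**2/6 + 11*k/6 + 1/2).
Solve (3)·f(k+1) − (1)·f(k) = k**3 + 23*k**2/6 + 11*k/6 + 1/2.
Bound: deg f ≤ 3.
Solving with deg f ≤ 3: f(k) = (k + 1)*(3*k**2 - 5*k + 3)/6.
Certificate R = B(k−1)f/C = (k + 1)*(3*k**2 - 5*k + 3)/(6*k**3 + 23*k**2 + 11*k + 3) gives s_k = 3**k*(-3*k**3 + 2*k**2 + 2*k - 3).
Verify: 3**k*(-6*k**3 - 23*k**2 - 11*k - 3) matches t_k.
Sum = s_(9) − s_(0); s_(9) = -39562830, s_(0) = -3 ⇒ -39562827.

Σ = -39562827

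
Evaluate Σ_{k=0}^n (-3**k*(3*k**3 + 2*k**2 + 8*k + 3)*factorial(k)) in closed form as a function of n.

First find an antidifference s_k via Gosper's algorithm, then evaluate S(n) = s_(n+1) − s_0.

Ratio r(k) = 3*(3*k**4 + 14*k**3 + 32*k**2 + 37*k + 16)/(3*k**3 + 2*k**2 + 8*k + 3).
Factor: A=3*k + 3; B=1; C=k**3 + 2*k**2/3 + 8*k/3 + 1.
Set up (3*k + 3)·f(k+1) − (1)·f(k) − (k**3 + 2*k**2/3 + 8*k/3 + 1) = 0.
Degrees (1,0,3) ⇒ d ≤ 2.
Solving with deg f ≤ 2: f(k) = (k**2 - 2*k + 3)/3.
Get s_k = R·t_k = -3**k*(k**2 - 2*k + 3)*factorial(k) with R(k) = B(k−1)f(k)/C(k) = (k**2 - 2*k + 3)/(3*k**3 + 2*k**2 + 8*k + 3).
Check: Δs_k = -3**k*(3*k**3 + 2*k**2 + 8*k + 3)*factorial(k). ✓
Telescope: S(n) = s_(n+1) − s_(0) = -3**(n + 1)*(n**2 + 2)*factorial(n + 1) − (-3) = -3*3**n*n**2*factorial(n + 1) - 6*3**n*factorial(n + 1) + 3.

S(n) = -3*3**n*n**2*factorial(n + 1) - 6*3**n*factorial(n + 1) + 3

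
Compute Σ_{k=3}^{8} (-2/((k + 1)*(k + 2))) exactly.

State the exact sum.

Σ = -3/10

Ratio r(k) = (k + 1)/(k + 3).
A = k + 1, B = k + 3, C = 1.
Solve (k + 1)·f(k+1) − (k + 2)·f(k) = 1.
Degrees (1,1,0) ⇒ d ≤ 1.
Solving with deg f ≤ 1: f(k) = k.
So s_k = (B(k−1)f/C)·t_k = (k*(k + 2))·t_k = -2*k/(k + 1).
Check: Δs_k = -2/(k**2 + 3*k + 2). ✓
Sum = s_(9) − s_(3); s_(9) = -9/5, s_(3) = -3/2 ⇒ -3/10.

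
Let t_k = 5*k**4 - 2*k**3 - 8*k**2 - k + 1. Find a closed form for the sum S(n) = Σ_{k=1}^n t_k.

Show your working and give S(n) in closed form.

S(n) = n*(n**4 + 2*n**3 - 2*n**2 - 5*n - 1)

t_(k+1)/t_k = (5*k**4 + 18*k**3 + 16*k**2 - 3*k - 5)/(5*k**4 - 2*k**3 - 8*k**2 - k + 1).
Normal form (A,B,C) = (1, 1, k**4 - 2*k**3/5 - 8*k**2/5 - k/5 + 1/5).
f must satisfy (1)·f(k+1) − (1)·f(k) = k**4 - 2*k**3/5 - 8*k**2/5 - k/5 + 1/5.
d = 5 from the (0,0,4) case.
Solve for f: f(k) = k**2*(k**3 - 3*k**2 + 3)/5 (degree 5 ≤ 5).
Then R = B(k−1)f/C = k**2*(k**3 - 3*k**2 + 3)/(5*k**4 - 2*k**3 - 8*k**2 - k + 1), so s_k = R(k)·t_k = k**2*(k**3 - 3*k**2 + 3).
s_(k+1) − s_k = 5*k**4 - 2*k**3 - 8*k**2 - k + 1 = t_k.
Σ_(k=1)^n t_k = s_(n+1) − s_(1) = (n**5 + 2*n**4 - 2*n**3 - 5*n**2 - n + 1) − (1), i.e. n*(n**4 + 2*n**3 - 2*n**2 - 5*n - 1).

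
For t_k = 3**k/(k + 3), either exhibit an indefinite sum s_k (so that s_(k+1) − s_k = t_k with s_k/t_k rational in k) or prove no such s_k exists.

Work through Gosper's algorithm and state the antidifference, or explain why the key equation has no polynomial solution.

r(k) = 3*(k + 3)/(k + 4) after simplifying.
Normal form (A,B,C) = (3*k + 9, k + 4, 1).
f must satisfy (3*k + 9)·f(k+1) − (k + 3)·f(k) = 1.
Bound: deg f ≤ -1.
Negative degree bound (-1): no f exists, t_k not Gosper-summable.

none — t_k is not Gosper-summable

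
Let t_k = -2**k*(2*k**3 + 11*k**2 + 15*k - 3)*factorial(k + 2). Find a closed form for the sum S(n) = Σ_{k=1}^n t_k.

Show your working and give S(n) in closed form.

Ratio r(k) = 2*(2*k**4 + 23*k**3 + 94*k**2 + 154*k + 75)/(2*k**3 + 11*k**2 + 15*k - 3).
Take A(k)=2*k + 6, B(k)=1, C(k)=k**3 + 11*k**2/2 + 15*k/2 - 3/2.
Solve (2*k + 6)·f(k+1) − (1)·f(k) = k**3 + 11*k**2/2 + 15*k/2 - 3/2.
d = 2 from the (1,0,3) case.
Match coefficients ⇒ f(k) = (k**2 + k - 3)/2.
So s_k = (B(k−1)f/C)·t_k = ((k**2 + k - 3)/(2*k**3 + 11*k**2 + 15*k - 3))·t_k = -2**k*(k**2 + k - 3)*factorial(k + 2).
s_(k+1) − s_k = -2**k*(2*k**3 + 11*k**2 + 15*k - 3)*factorial(k + 2) = t_k.
Telescope: S(n) = s_(n+1) − s_(1) = -2**(n + 1)*(n**2 + 3*n - 1)*factorial(n + 3) − (12) = -2*2**n*n**2*factorial(n + 3) - 6*2**n*n*factorial(n + 3) + 2*2**n*factorial(n + 3) - 12.

S(n) = -2*2**n*n**2*factorial(n + 3) - 6*2**n*n*factorial(n + 3) + 2*2**n*factorial(n + 3) - 12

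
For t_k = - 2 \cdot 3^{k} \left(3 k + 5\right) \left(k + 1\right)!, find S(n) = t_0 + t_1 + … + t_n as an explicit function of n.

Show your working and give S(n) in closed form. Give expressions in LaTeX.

S(n) = - 6 \cdot 3^{n} \left(n + 2\right)! + 2

The ratio is 3*(k + 2)*(3*k + 8)/(3*k + 5).
So A=3*k + 6 and B=1, with C=k + 5/3.
Need (3*k + 6)·f(k+1) − (1)·f(k) = k + 5/3.
Bound: deg f ≤ 0.
Solving with deg f ≤ 0: f(k) = 1/3.
Get s_k = R·t_k = -2*3**k*factorial(k + 1) with R(k) = B(k−1)f(k)/C(k) = 1/(3*k + 5).
Verify: -2*3**k*(3*k + 5)*factorial(k + 1) matches t_k.
Σ_(k=0)^n t_k = s_(n+1) − s_(0) = (-6*3**n*factorial(n + 2)) − (-2), i.e. -6*3**n*factorial(n + 2) + 2.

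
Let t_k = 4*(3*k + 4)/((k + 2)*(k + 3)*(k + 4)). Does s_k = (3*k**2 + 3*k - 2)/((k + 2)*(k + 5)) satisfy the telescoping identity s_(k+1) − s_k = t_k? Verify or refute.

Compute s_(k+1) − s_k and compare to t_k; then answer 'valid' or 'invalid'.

s_(k+1) = (3*k + 3*(k + 1)**2 + 1)/((k + 3)*(k + 6))
s_(k+1) − s_k = 2*(9*k**2 + 41*k + 38)/(k**4 + 16*k**3 + 91*k**2 + 216*k + 180)
(s_(k+1) − s_k) − t_k = 2*(3*k**3 + 3*k**2 - 66*k - 88)/(k**5 + 20*k**4 + 155*k**3 + 580*k**2 + 1044*k + 720)

Invalid: residual 2*(3*k**3 + 3*k**2 - 66*k - 88)/(k**5 + 20*k**4 + 155*k**3 + 580*k**2 + 1044*k + 720) ≠ 0.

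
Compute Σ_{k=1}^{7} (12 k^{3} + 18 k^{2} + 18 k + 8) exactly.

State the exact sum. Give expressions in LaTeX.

Ratio r(k) = (6*k**3 + 27*k**2 + 45*k + 28)/(6*k**3 + 9*k**2 + 9*k + 4).
Factor: A=1; B=1; C=k**3 + 3*k**2/2 + 3*k/2 + 2/3.
Need (1)·f(k+1) − (1)·f(k) = k**3 + 3*k**2/2 + 3*k/2 + 2/3.
deg f ≤ 4 (via 0,0,3).
Solving with deg f ≤ 4: f(k) = k*(3*k**3 + 3*k + 2)/12.
Then R = B(k−1)f/C = k*(3*k**3 + 3*k + 2)/(2*(6*k**3 + 9*k**2 + 9*k + 4)), so s_k = R(k)·t_k = k*(3*k**3 + 3*k + 2).
Check: Δs_k = 12*k**3 + 18*k**2 + 18*k + 8. ✓
Telescoping: Σ = s_(8) − s_(1) = 12496 − (8) = 12488.

Σ = 12488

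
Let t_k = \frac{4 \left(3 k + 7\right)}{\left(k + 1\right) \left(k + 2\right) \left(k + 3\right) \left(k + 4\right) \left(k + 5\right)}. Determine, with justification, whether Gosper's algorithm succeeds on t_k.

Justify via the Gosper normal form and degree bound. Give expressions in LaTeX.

Yes. s_k = \frac{k \left(k^{2} + 8 k + 19\right)}{3 \left(k^{3} + 8 k^{2} + 19 k + 12\right)}.

Ratio r(k) = (k + 1)*(3*k + 10)/((k + 6)*(3*k + 7)).
So A=k + 1 and B=k + 6, with C=k + 7/3.
Set up (k + 1)·f(k+1) − (k + 5)·f(k) − (k + 7/3) = 0.
From deg A=1, deg B=1, deg C=1: d=4.
Solving with deg f ≤ 4: f(k) = k*(k + 2)*(k**2 + 8*k + 19)/36.
R(k) = B(k−1)·f(k)/C(k) = k*(k + 2)*(k + 5)*(k**2 + 8*k + 19)/(12*(3*k + 7)); s_k = R·t_k = k*(k**2 + 8*k + 19)/(3*(k**3 + 8*k**2 + 19*k + 12)).
s_(k+1) − s_k = 4*(3*k + 7)/(k**5 + 15*k**4 + 85*k**3 + 225*k**2 + 274*k + 120) = t_k.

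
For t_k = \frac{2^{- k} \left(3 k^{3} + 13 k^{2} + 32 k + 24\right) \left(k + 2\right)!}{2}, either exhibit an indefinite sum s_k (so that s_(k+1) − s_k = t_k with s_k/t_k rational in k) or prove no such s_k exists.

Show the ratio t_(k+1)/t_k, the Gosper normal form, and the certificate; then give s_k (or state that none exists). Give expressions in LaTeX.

t_(k+1)/t_k = (3*k**4 + 31*k**3 + 133*k**2 + 273*k + 216)/(2*(3*k**3 + 13*k**2 + 32*k + 24)).
Normal form (A,B,C) = (k/2 + 3/2, 1, k**3 + 13*k**2/3 + 32*k/3 + 8).
Set up (k/2 + 3/2)·f(k+1) − (1)·f(k) − (k**3 + 13*k**2/3 + 32*k/3 + 8) = 0.
deg f ≤ 2 (via 1,0,3).
Solve for f: f(k) = 2*(3*k**2 + 4*k + 3)/3 (degree 2 ≤ 2).
Get s_k = R·t_k = (3*k**2 + 4*k + 3)*factorial(k + 2)/2**k with R(k) = B(k−1)f(k)/C(k) = 2*(3*k**2 + 4*k + 3)/(3*k**3 + 13*k**2 + 32*k + 24).
Check: Δs_k = (3*k**3 + 13*k**2 + 32*k + 24)*factorial(k + 2)/(2*2**k). ✓

s_k = 2^{- k} \left(3 k^{2} + 4 k + 3\right) \left(k + 2\right)!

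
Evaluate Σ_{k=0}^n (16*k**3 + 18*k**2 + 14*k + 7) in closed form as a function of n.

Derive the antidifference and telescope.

S(n) = 4*n**4 + 14*n**3 + 20*n**2 + 17*n + 7

Ratio r(k) = (16*k**3 + 66*k**2 + 98*k + 55)/(16*k**3 + 18*k**2 + 14*k + 7).
Factor: A=1; B=1; C=k**3 + 9*k**2/8 + 7*k/8 + 7/16.
Key eq: (1)·f(k+1) = (1)·f(k) + (k**3 + 9*k**2/8 + 7*k/8 + 7/16).
d = 4 from the (0,0,3) case.
Match coefficients ⇒ f(k) = k*(4*k**3 - 2*k**2 + 2*k + 3)/16.
Certificate R = B(k−1)f/C = k*(4*k**3 - 2*k**2 + 2*k + 3)/(16*k**3 + 18*k**2 + 14*k + 7) gives s_k = k*(4*k**3 - 2*k**2 + 2*k + 3).
Check: Δs_k = 16*k**3 + 18*k**2 + 14*k + 7. ✓
s_(n+1) = 4*n**4 + 14*n**3 + 20*n**2 + 17*n + 7 and s_(0) = 0, so S(n) = 4*n**4 + 14*n**3 + 20*n**2 + 17*n + 7.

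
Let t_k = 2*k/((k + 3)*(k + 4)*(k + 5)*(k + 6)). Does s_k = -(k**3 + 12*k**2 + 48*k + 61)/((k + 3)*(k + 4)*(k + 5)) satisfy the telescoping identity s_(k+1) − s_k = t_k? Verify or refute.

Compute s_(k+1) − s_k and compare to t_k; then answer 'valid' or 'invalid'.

Valid: the claim telescopes to t_k.

s_(k+1) = (-48*k - (k + 1)**3 - 12*(k + 1)**2 - 109)/((k + 4)*(k + 5)*(k + 6))
s_(k+1) − s_k = 2*k/(k**4 + 18*k**3 + 119*k**2 + 342*k + 360)
(s_(k+1) − s_k) − t_k = 0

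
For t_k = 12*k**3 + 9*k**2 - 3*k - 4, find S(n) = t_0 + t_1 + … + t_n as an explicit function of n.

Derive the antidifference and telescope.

t_(k+1)/t_k = (12*k**3 + 45*k**2 + 51*k + 14)/(12*k**3 + 9*k**2 - 3*k - 4).
A = 1, B = 1, C = k**3 + 3*k**2/4 - k/4 - 1/3.
Set up (1)·f(k+1) − (1)·f(k) − (k**3 + 3*k**2/4 - k/4 - 1/3) = 0.
From deg A=0, deg B=0, deg C=3: d=4.
Match coefficients ⇒ f(k) = k*(3*k**3 - 3*k**2 - 3*k - 1)/12.
Then R = B(k−1)f/C = k*(3*k**3 - 3*k**2 - 3*k - 1)/(12*k**3 + 9*k**2 - 3*k - 4), so s_k = R(k)·t_k = k*(3*k**3 - 3*k**2 - 3*k - 1).
Δs = 12*k**3 + 9*k**2 - 3*k - 4, as required.
Evaluate: s_(n+1) = 3*n**4 + 9*n**3 + 6*n**2 - 4*n - 4; subtract s_(0) = 0 ⇒ S(n) = 3*n**4 + 9*n**3 + 6*n**2 - 4*n - 4.

S(n) = 3*n**4 + 9*n**3 + 6*n**2 - 4*n - 4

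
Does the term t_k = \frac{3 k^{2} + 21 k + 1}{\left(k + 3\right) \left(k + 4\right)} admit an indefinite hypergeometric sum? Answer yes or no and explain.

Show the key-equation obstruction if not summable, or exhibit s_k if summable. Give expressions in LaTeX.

Yes. s_k = \frac{k \left(9 k - 8\right)}{3 \left(k + 3\right)}.

Ratio r(k) = (k + 3)*(21*k + 3*(k + 1)**2 + 22)/((k + 5)*(3*k**2 + 21*k + 1)).
A = k + 3, B = k + 5, C = k**2 + 7*k + 1/3.
Key eq: (k + 3)·f(k+1) = (k + 4)·f(k) + (k**2 + 7*k + 1/3).
Bound: deg f ≤ 2.
Match coefficients ⇒ f(k) = k*(9*k - 8)/9.
So s_k = (B(k−1)f/C)·t_k = (k*(k + 4)*(9*k - 8)/(3*(3*k**2 + 21*k + 1)))·t_k = k*(9*k - 8)/(3*(k + 3)).
Verify: (3*k**2 + 21*k + 1)/(k**2 + 7*k + 12) matches t_k.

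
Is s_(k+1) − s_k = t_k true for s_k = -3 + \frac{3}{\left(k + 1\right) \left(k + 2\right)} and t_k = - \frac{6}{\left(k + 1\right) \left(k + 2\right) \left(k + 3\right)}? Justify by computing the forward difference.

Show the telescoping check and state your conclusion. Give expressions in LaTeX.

s_(k+1) = -3 + 3/((k + 2)*(k + 3))
s_(k+1) − s_k = -6/(k**3 + 6*k**2 + 11*k + 6)
(s_(k+1) − s_k) − t_k = 0

Valid: the claim telescopes to t_k.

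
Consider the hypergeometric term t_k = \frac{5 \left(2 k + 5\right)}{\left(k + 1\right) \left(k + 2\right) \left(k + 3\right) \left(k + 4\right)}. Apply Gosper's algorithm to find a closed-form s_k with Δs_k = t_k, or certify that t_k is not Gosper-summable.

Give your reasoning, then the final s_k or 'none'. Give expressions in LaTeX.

s_k = \frac{5 k \left(k + 4\right)}{3 \left(k^{2} + 4 k + 3\right)}

Step 1: r(k) = (k + 1)*(2*k + 7)/((k + 5)*(2*k + 5)).
Take A(k)=k + 1, B(k)=k + 5, C(k)=k + 5/2.
f must satisfy (k + 1)·f(k+1) − (k + 4)·f(k) = k + 5/2.
deg f ≤ 3 (via 1,1,1).
Solving with deg f ≤ 3: f(k) = k*(k + 2)*(k + 4)/6.
Get s_k = R·t_k = 5*k*(k + 4)/(3*(k**2 + 4*k + 3)) with R(k) = B(k−1)f(k)/C(k) = k*(k + 2)*(k + 4)**2/(3*(2*k + 5)).
Check: Δs_k = 5*(2*k + 5)/(k**4 + 10*k**3 + 35*k**2 + 50*k + 24). ✓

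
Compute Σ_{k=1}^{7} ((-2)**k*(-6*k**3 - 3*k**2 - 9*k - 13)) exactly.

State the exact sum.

Ratio r(k) = 2*(-6*k**3 - 21*k**2 - 33*k - 31)/(6*k**3 + 3*k**2 + 9*k + 13).
Gosper form: A/B · C(k+1)/C(k) with A=-2, B=1, C=k**3 + k**2/2 + 3*k/2 + 13/6.
Set up (-2)·f(k+1) − (1)·f(k) − (k**3 + k**2/2 + 3*k/2 + 13/6) = 0.
Degrees (0,0,3) ⇒ d ≤ 3.
A polynomial solution: f(k) = -(2*k**3 - 3*k**2 + 3*k + 3)/6.
Certificate R = B(k−1)f/C = -(2*k**3 - 3*k**2 + 3*k + 3)/(6*k**3 + 3*k**2 + 9*k + 13) gives s_k = (-2)**k*(2*k**3 - 3*k**2 + 3*k + 3).
Check: Δs_k = (-2)**k*(-6*k**3 - 3*k**2 - 9*k - 13). ✓
Σ_(k=1)^(7) t_k = s_(8) − s_(1) = 219904 − (-10) = 219914.

Σ = 219914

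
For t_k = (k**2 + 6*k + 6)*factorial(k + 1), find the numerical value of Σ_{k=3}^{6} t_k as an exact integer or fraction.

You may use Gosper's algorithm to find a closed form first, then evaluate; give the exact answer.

r(k) = (k + 2)*(6*k + (k + 1)**2 + 12)/(k**2 + 6*k + 6) after simplifying.
Factor: A=k + 2; B=1; C=k**2 + 6*k + 6.
Solve (k + 2)·f(k+1) − (1)·f(k) = k**2 + 6*k + 6.
Degrees (1,0,2) ⇒ d ≤ 1.
A polynomial solution: f(k) = k + 4.
Certificate R = B(k−1)f/C = (k + 4)/(k**2 + 6*k + 6) gives s_k = (k + 4)*factorial(k + 1).
Δs = (k**2 + 6*k + 6)*factorial(k + 1), as required.
Sum = s_(7) − s_(3); s_(7) = 443520, s_(3) = 168 ⇒ 443352.

Σ = 443352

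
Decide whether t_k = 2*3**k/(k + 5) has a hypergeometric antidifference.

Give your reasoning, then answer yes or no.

Ratio r(k) = 3*(k + 5)/(k + 6).
Normal form (A,B,C) = (3*k + 15, k + 6, 1).
f must satisfy (3*k + 15)·f(k+1) − (k + 5)·f(k) = 1.
From deg A=1, deg B=1, deg C=0: d=-1.
Bound -1 < 0, so the key equation has no polynomial solution.

No — t_k has no hypergeometric antidifference.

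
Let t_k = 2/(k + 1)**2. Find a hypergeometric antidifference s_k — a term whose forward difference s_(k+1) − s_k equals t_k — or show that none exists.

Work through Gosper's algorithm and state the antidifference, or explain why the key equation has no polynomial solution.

none — t_k is not Gosper-summable

Compute t_(k+1)/t_k: get (k + 1)**2/(k + 2)**2.
Take A(k)=k**2 + 2*k + 1, B(k)=k**2 + 4*k + 4, C(k)=1.
Solve (k**2 + 2*k + 1)·f(k+1) − (k**2 + 2*k + 1)·f(k) = 1.
Bound: deg f ≤ 0.
Generic f = c0 gives residual -1; -1 = 0 cannot hold, so t_k is not Gosper-summable.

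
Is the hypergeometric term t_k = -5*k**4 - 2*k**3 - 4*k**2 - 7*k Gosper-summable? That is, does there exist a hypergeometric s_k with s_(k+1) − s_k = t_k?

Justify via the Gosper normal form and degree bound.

Yes. s_k = k*(-k**4 + 2*k**3 - 2*k**2 - 2*k + 3).

Step 1: r(k) = (5*k**3 + 17*k**2 + 23*k + 18)/(k*(5*k**2 - 3*k + 7)).
Take A(k)=1, B(k)=1, C(k)=k**4 + 2*k**3/5 + 4*k**2/5 + 7*k/5.
Need (1)·f(k+1) − (1)·f(k) = k**4 + 2*k**3/5 + 4*k**2/5 + 7*k/5.
deg f ≤ 5 (via 0,0,4).
Coefficient equations give f(k) = k*(k - 1)*(k + 1)*(k**2 - 2*k + 3)/5.
R(k) = B(k−1)·f(k)/C(k) = (k - 1)*(k**2 - 2*k + 3)/(5*k**2 - 3*k + 7); s_k = R·t_k = k*(-k**4 + 2*k**3 - 2*k**2 - 2*k + 3).
Δs = k*(-5*k**3 - 2*k**2 - 4*k - 7), as required.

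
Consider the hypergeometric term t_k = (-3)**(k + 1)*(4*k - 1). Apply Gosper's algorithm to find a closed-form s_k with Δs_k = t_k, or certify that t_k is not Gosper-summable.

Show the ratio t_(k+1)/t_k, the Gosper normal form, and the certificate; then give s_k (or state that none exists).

Ratio r(k) = 3*(-4*k - 3)/(4*k - 1).
So A=-3 and B=1, with C=k - 1/4.
Key eq: (-3)·f(k+1) = (1)·f(k) + (k - 1/4).
Bound: deg f ≤ 1.
A polynomial solution: f(k) = -(k - 1)/4.
So s_k = (B(k−1)f/C)·t_k = (-(k - 1)/(4*k - 1))·t_k = (-3)**(k + 1)*(1 - k).
Δs = (-3)**(k + 1)*(4*k - 1), as required.

s_k = (-3)**(k + 1)*(1 - k)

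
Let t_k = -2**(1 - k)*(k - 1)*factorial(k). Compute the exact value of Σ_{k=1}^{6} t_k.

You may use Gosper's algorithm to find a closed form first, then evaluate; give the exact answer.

Σ = -311/2

Compute t_(k+1)/t_k: get k*(k + 1)/(2*(k - 1)).
Gosper form: A/B · C(k+1)/C(k) with A=k/2 + 1/2, B=1, C=k - 1.
Solve (k/2 + 1/2)·f(k+1) − (1)·f(k) = k - 1.
d = 0 from the (1,0,1) case.
Match coefficients ⇒ f(k) = 2.
Get s_k = R·t_k = -2**(2 - k)*factorial(k) with R(k) = B(k−1)f(k)/C(k) = 2/(k - 1).
s_(k+1) − s_k = -2**(1 - k)*(k - 1)*factorial(k) = t_k.
Σ_(k=1)^(6) t_k = s_(7) − s_(1) = -315/2 − (-2) = -311/2.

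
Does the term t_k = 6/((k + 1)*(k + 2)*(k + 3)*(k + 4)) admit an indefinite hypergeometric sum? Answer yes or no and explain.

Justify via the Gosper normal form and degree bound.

Yes. s_k = k*(k**2 + 6*k + 11)/(3*(k + 1)*(k + 2)*(k + 3)).

Compute t_(k+1)/t_k: get (k + 1)/(k + 5).
Gosper form: A/B · C(k+1)/C(k) with A=k + 1, B=k + 5, C=1.
Need (k + 1)·f(k+1) − (k + 4)·f(k) = 1.
Bound: deg f ≤ 3.
Coefficient equations give f(k) = k*(k**2 + 6*k + 11)/18.
R(k) = B(k−1)·f(k)/C(k) = k*(k + 4)*(k**2 + 6*k + 11)/18; s_k = R·t_k = k*(k**2 + 6*k + 11)/(3*(k + 1)*(k + 2)*(k + 3)).
Δs = 6/(k**4 + 10*k**3 + 35*k**2 + 50*k + 24), as required.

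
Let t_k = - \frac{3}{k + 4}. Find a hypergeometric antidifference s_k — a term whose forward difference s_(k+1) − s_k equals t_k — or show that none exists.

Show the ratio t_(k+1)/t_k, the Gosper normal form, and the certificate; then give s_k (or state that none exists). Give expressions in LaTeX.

Step 1: r(k) = (k + 4)/(k + 5).
Gosper form: A/B · C(k+1)/C(k) with A=k + 4, B=k + 5, C=1.
Set up (k + 4)·f(k+1) − (k + 4)·f(k) − (1) = 0.
Bound: deg f ≤ 0.
Generic f = c0 gives residual -1; -1 = 0 cannot hold, so t_k is not Gosper-summable.

no hypergeometric antidifference exists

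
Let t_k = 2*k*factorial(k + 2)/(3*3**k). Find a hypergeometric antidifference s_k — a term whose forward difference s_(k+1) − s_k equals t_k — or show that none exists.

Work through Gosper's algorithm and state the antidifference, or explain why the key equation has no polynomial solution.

The ratio is (k + 1)*(k + 3)/(3*k).
Normal form (A,B,C) = (k/3 + 1, 1, k).
Set up (k/3 + 1)·f(k+1) − (1)·f(k) − (k) = 0.
Degrees (1,0,1) ⇒ d ≤ 0.
Match coefficients ⇒ f(k) = 3.
So s_k = (B(k−1)f/C)·t_k = (3/k)·t_k = 2*factorial(k + 2)/3**k.
Check: Δs_k = 2*k*factorial(k + 2)/(3*3**k). ✓

s_k = 2*factorial(k + 2)/3**k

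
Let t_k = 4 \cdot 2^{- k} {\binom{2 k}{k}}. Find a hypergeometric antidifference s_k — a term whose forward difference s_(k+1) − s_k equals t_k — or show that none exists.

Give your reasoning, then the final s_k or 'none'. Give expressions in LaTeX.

not Gosper-summable; s_k does not exist

Compute t_(k+1)/t_k: get (2*k + 1)/(k + 1).
Factor: A=2*k + 1; B=k + 1; C=1.
Solve (2*k + 1)·f(k+1) − (k)·f(k) = 1.
deg f ≤ -1 (via 1,1,0).
Bound -1 < 0, so the key equation has no polynomial solution.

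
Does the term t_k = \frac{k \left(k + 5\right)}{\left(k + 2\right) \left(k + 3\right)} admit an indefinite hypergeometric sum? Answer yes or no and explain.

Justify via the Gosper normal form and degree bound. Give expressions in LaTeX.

Ratio r(k) = (k + 1)*(k + 2)*(k + 6)/(k*(k + 4)*(k + 5)).
Normal form (A,B,C) = (k + 2, k + 4, k**2 + 5*k).
Need (k + 2)·f(k+1) − (k + 3)·f(k) = k**2 + 5*k.
d = 2 from the (1,1,2) case.
Match coefficients ⇒ f(k) = k*(k - 1).
So s_k = (B(k−1)f/C)·t_k = ((k - 1)*(k + 3)/(k + 5))·t_k = k*(k - 1)/(k + 2).
Check: Δs_k = k*(k + 5)/(k**2 + 5*k + 6). ✓

Yes. s_k = \frac{k \left(k - 1\right)}{k + 2}.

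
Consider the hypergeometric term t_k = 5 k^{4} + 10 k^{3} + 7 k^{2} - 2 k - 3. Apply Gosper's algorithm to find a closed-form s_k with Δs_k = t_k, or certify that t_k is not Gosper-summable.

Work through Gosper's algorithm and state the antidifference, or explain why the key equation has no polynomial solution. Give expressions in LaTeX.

s_k = k \left(k^{4} - k^{2} - 2 k - 1\right)

r(k) = (5*k**4 + 30*k**3 + 67*k**2 + 62*k + 17)/(5*k**4 + 10*k**3 + 7*k**2 - 2*k - 3) after simplifying.
A = 1, B = 1, C = k**4 + 2*k**3 + 7*k**2/5 - 2*k/5 - 3/5.
Solve (1)·f(k+1) − (1)·f(k) = k**4 + 2*k**3 + 7*k**2/5 - 2*k/5 - 3/5.
Degrees (0,0,4) ⇒ d ≤ 5.
Match coefficients ⇒ f(k) = k*(k**2 - k - 1)*(k**2 + k + 1)/5.
So s_k = (B(k−1)f/C)·t_k = (k*(k**2 - k - 1)*(k**2 + k + 1)/(5*k**4 + 10*k**3 + 7*k**2 - 2*k - 3))·t_k = k*(k**4 - k**2 - 2*k - 1).
s_(k+1) − s_k = 5*k**4 + 10*k**3 + 7*k**2 - 2*k - 3 = t_k.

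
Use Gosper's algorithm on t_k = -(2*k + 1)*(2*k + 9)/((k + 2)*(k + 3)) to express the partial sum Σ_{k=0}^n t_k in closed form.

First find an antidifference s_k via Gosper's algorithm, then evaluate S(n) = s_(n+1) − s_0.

Compute t_(k+1)/t_k: get (k + 2)*(2*k + 3)*(2*k + 11)/((k + 4)*(2*k + 1)*(2*k + 9)).
Normal form (A,B,C) = (k + 2, k + 4, k**2 + 5*k + 9/4).
Set up (k + 2)·f(k+1) − (k + 3)·f(k) − (k**2 + 5*k + 9/4) = 0.
d = 2 from the (1,1,2) case.
A polynomial solution: f(k) = k*(8*k + 1)/8.
Certificate R = B(k−1)f/C = k*(k + 3)*(8*k + 1)/(2*(2*k + 1)*(2*k + 9)) gives s_k = k*(-8*k - 1)/(2*(k + 2)).
s_(k+1) − s_k = (-4*k**2 - 20*k - 9)/(k**2 + 5*k + 6) = t_k.
Telescope: S(n) = s_(n+1) − s_(0) = (-8*n**2 - 17*n - 9)/(2*(n + 3)) − (0) = (-8*n**2 - 17*n - 9)/(2*(n + 3)).

S(n) = (-8*n**2 - 17*n - 9)/(2*(n + 3))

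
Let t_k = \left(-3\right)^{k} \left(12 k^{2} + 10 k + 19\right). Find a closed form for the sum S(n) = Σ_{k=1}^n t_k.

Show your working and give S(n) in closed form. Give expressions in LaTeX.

Ratio r(k) = 3*(-12*k**2 - 34*k - 41)/(12*k**2 + 10*k + 19).
So A=-3 and B=1, with C=k**2 + 5*k/6 + 19/12.
Key eq: (-3)·f(k+1) = (1)·f(k) + (k**2 + 5*k/6 + 19/12).
Bound: deg f ≤ 2.
Coefficient equations give f(k) = -(3*k**2 - 2*k + 4)/12.
Get s_k = R·t_k = (-3)**k*(-3*k**2 + 2*k - 4) with R(k) = B(k−1)f(k)/C(k) = -(3*k**2 - 2*k + 4)/(12*k**2 + 10*k + 19).
Verify: (-3)**k*(12*k**2 + 10*k + 19) matches t_k.
Σ_(k=1)^n t_k = s_(n+1) − s_(1) = (3*(-3)**n*(3*n**2 + 4*n + 5)) − (15), i.e. 9*(-3)**n*n**2 + 12*(-3)**n*n + 15*(-3)**n - 15.

S(n) = 9 \left(-3\right)^{n} n^{2} + 12 \left(-3\right)^{n} n + 15 \left(-3\right)^{n} - 15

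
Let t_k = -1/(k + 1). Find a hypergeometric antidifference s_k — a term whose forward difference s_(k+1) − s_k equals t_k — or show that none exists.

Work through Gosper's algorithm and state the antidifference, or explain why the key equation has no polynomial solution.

none (Gosper's algorithm certifies no s_k)

t_(k+1)/t_k = (k + 1)/(k + 2).
Gosper form: A/B · C(k+1)/C(k) with A=k + 1, B=k + 2, C=1.
Key eq: (k + 1)·f(k+1) = (k + 1)·f(k) + (1).
Degrees (1,1,0) ⇒ d ≤ 0.
Generic f = c0 gives residual -1; -1 = 0 cannot hold, so t_k is not Gosper-summable.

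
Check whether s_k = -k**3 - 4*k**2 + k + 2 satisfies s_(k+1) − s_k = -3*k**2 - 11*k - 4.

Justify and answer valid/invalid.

valid; difference matches t_k

s_(k+1) = k - (k + 1)**3 - 4*(k + 1)**2 + 3
s_(k+1) − s_k = -3*k**2 - 11*k - 4
(s_(k+1) − s_k) − t_k = 0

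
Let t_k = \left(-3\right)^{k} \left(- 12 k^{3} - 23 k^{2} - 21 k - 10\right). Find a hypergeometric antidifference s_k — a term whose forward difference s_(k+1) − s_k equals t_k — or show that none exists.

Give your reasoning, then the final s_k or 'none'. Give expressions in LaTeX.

s_k = \left(-3\right)^{k} \left(3 k^{3} - k^{2} + 1\right)

The ratio is 3*(-12*k**3 - 59*k**2 - 103*k - 66)/(12*k**3 + 23*k**2 + 21*k + 10).
A = -3, B = 1, C = k**3 + 23*k**2/12 + 7*k/4 + 5/6.
Set up (-3)·f(k+1) − (1)·f(k) − (k**3 + 23*k**2/12 + 7*k/4 + 5/6) = 0.
Degrees (0,0,3) ⇒ d ≤ 3.
A polynomial solution: f(k) = -(3*k**3 - k**2 + 1)/12.
Certificate R = B(k−1)f/C = -(3*k**3 - k**2 + 1)/((k + 1)*(12*k**2 + 11*k + 10)) gives s_k = (-3)**k*(3*k**3 - k**2 + 1).
s_(k+1) − s_k = (-3)**k*(-12*k**3 - 23*k**2 - 21*k - 10) = t_k.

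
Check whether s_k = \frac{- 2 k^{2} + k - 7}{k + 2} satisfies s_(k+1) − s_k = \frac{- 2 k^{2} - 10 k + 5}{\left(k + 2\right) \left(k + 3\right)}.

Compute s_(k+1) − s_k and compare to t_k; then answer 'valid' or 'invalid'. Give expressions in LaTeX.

valid (s_(k+1) − s_k reduces to t_k)

s_(k+1) = (k - 2*(k + 1)**2 - 6)/(k + 3)
s_(k+1) − s_k = (-2*k**2 - 10*k + 5)/(k**2 + 5*k + 6)
(s_(k+1) − s_k) − t_k = 0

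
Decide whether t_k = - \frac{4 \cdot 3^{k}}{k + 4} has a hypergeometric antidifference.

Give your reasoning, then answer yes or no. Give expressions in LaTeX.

Ratio r(k) = 3*(k + 4)/(k + 5).
Normal form (A,B,C) = (3*k + 12, k + 5, 1).
Need (3*k + 12)·f(k+1) − (k + 4)·f(k) = 1.
d = -1 from the (1,1,0) case.
Bound -1 < 0, so the key equation has no polynomial solution.

No — negative degree bound, so no certificate f.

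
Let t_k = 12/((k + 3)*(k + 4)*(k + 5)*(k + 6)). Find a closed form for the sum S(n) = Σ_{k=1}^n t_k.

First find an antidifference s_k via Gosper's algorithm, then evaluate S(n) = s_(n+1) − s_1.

The ratio is (k + 3)/(k + 7).
Gosper form: A/B · C(k+1)/C(k) with A=k + 3, B=k + 7, C=1.
Key eq: (k + 3)·f(k+1) = (k + 6)·f(k) + (1).
Bound: deg f ≤ 3.
A polynomial solution: f(k) = k*(k**2 + 12*k + 47)/180.
Then R = B(k−1)f/C = k*(k + 6)*(k**2 + 12*k + 47)/180, so s_k = R(k)·t_k = k*(k**2 + 12*k + 47)/(15*(k + 3)*(k + 4)*(k + 5)).
s_(k+1) − s_k = 12/(k**4 + 18*k**3 + 119*k**2 + 342*k + 360) = t_k.
Telescope: S(n) = s_(n+1) − s_(1) = (n**3 + 15*n**2 + 74*n + 60)/(15*(n**3 + 15*n**2 + 74*n + 120)) − (1/30) = n*(n**2 + 15*n + 74)/(30*(n**3 + 15*n**2 + 74*n + 120)).

S(n) = n*(n**2 + 15*n + 74)/(30*(n**3 + 15*n**2 + 74*n + 120))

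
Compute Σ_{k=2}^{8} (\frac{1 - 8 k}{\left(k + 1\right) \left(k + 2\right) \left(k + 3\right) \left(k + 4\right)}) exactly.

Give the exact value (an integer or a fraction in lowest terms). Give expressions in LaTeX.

The ratio is (k + 1)*(8*k + 7)/((k + 5)*(8*k - 1)).
Normal form (A,B,C) = (k + 1, k + 5, k - 1/8).
Set up (k + 1)·f(k+1) − (k + 4)·f(k) − (k - 1/8) = 0.
From deg A=1, deg B=1, deg C=1: d=3.
A polynomial solution: f(k) = k*(k**2 + 6*k - 13)/48.
R(k) = B(k−1)·f(k)/C(k) = k*(k + 4)*(k**2 + 6*k - 13)/(6*(8*k - 1)); s_k = R·t_k = k*(-k**2 - 6*k + 13)/(6*(k + 1)*(k + 2)*(k + 3)).
Δs = (1 - 8*k)/(k**4 + 10*k**3 + 35*k**2 + 50*k + 24), as required.
Telescoping: Σ = s_(9) − s_(2) = -61/440 − (-1/60) = -161/1320.

Σ = -161/1320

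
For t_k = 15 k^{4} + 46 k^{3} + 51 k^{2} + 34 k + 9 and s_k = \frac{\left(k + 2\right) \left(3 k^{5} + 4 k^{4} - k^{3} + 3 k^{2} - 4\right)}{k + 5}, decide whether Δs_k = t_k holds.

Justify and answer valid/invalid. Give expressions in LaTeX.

s_(k+1) = (k + 3)*(3*(k + 1)**5 + 4*(k + 1)**4 - (k + 1)**3 + 3*(k + 1)**2 - 4)/(k + 6)
s_(k+1) − s_k = (15*k**6 + 175*k**5 + 656*k**4 + 1129*k**3 + 1055*k**2 + 582*k + 123)/(k**2 + 11*k + 30)
(s_(k+1) − s_k) − t_k = 3*(-12*k**5 - 117*k**4 - 282*k**3 - 286*k**2 - 179*k - 49)/(k**2 + 11*k + 30)

Invalid: residual \frac{3 \left(- 12 k^{5} - 117 k^{4} - 282 k^{3} - 286 k^{2} - 179 k - 49\right)}{k^{2} + 11 k + 30} ≠ 0.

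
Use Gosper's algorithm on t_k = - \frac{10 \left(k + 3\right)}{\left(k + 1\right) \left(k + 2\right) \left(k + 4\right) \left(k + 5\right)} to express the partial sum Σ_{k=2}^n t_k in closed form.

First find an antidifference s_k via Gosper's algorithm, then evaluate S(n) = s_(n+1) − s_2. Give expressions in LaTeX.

S(n) = \frac{5 \left(- n^{2} - 7 n + 8\right)}{18 \left(n^{2} + 7 n + 10\right)}

Compute t_(k+1)/t_k: get (k + 1)*(k + 4)**2/((k + 3)**2*(k + 6)).
Gosper form: A/B · C(k+1)/C(k) with A=k + 1, B=k + 6, C=k**2 + 6*k + 9.
Need (k + 1)·f(k+1) − (k + 5)·f(k) = k**2 + 6*k + 9.
Bound: deg f ≤ 4.
Solve for f: f(k) = k*(k + 2)*(k + 3)*(k + 5)/8 (degree 4 ≤ 4).
Then R = B(k−1)f/C = k*(k + 2)*(k + 5)**2/(8*(k + 3)), so s_k = R(k)·t_k = 5*k*(-k - 5)/(4*(k**2 + 5*k + 4)).
Verify: 10*(-k - 3)/(k**4 + 12*k**3 + 49*k**2 + 78*k + 40) matches t_k.
Telescope: S(n) = s_(n+1) − s_(2) = 5*(-n**2 - 7*n - 6)/(4*(n**2 + 7*n + 10)) − (-35/36) = 5*(-n**2 - 7*n + 8)/(18*(n**2 + 7*n + 10)).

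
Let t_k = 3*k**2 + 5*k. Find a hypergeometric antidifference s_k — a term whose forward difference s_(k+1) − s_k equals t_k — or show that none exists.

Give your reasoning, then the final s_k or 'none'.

t_(k+1)/t_k = (3*k**2 + 11*k + 8)/(k*(3*k + 5)).
Normal form (A,B,C) = (1, 1, k**2 + 5*k/3).
Set up (1)·f(k+1) − (1)·f(k) − (k**2 + 5*k/3) = 0.
deg f ≤ 3 (via 0,0,2).
Match coefficients ⇒ f(k) = k*(k - 1)*(k + 2)/3.
Get s_k = R·t_k = k*(k**2 + k - 2) with R(k) = B(k−1)f(k)/C(k) = (k - 1)*(k + 2)/(3*k + 5).
Verify: k*(3*k + 5) matches t_k.

s_k = k*(k**2 + k - 2)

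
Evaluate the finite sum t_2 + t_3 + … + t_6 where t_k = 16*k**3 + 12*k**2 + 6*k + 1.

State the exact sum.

t_(k+1)/t_k = (16*k**3 + 60*k**2 + 78*k + 35)/(16*k**3 + 12*k**2 + 6*k + 1).
So A=1 and B=1, with C=k**3 + 3*k**2/4 + 3*k/8 + 1/16.
f must satisfy (1)·f(k+1) − (1)·f(k) = k**3 + 3*k**2/4 + 3*k/8 + 1/16.
Degrees (0,0,3) ⇒ d ≤ 4.
Solving with deg f ≤ 4: f(k) = k**2*(2*k - 1)**2/16.
Certificate R = B(k−1)f/C = k**2*(2*k - 1)**2/((4*k + 1)*(4*k**2 + 2*k + 1)) gives s_k = k**2*(4*k**2 - 4*k + 1).
Verify: 16*k**3 + 12*k**2 + 6*k + 1 matches t_k.
Evaluate s at k=7 and k=2: 8281 and 36; difference 8245.

Σ = 8245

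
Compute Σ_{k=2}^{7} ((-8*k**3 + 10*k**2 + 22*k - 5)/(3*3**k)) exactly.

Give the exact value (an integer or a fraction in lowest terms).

Σ = -20516/6561

Step 1: r(k) = (8*k**3 + 14*k**2 - 18*k - 19)/(3*(8*k**3 - 10*k**2 - 22*k + 5)).
Factor: A=1/3; B=1; C=k**3 - 5*k**2/4 - 11*k/4 + 5/8.
Set up (1/3)·f(k+1) − (1)·f(k) − (k**3 - 5*k**2/4 - 11*k/4 + 5/8) = 0.
d = 3 from the (0,0,3) case.
Solve for f: f(k) = -3*(4*k**3 + k**2 - 4*k + 3)/8 (degree 3 ≤ 3).
Then R = B(k−1)f/C = -3*(4*k**3 + k**2 - 4*k + 3)/(8*k**3 - 10*k**2 - 22*k + 5), so s_k = R(k)·t_k = (4*k**3 + k**2 - 4*k + 3)/3**k.
Check: Δs_k = (-8*k**3 + 10*k**2 + 22*k - 5)/(3*3**k). ✓
Evaluate s at k=8 and k=2: 2083/6561 and 31/9; difference -20516/6561.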